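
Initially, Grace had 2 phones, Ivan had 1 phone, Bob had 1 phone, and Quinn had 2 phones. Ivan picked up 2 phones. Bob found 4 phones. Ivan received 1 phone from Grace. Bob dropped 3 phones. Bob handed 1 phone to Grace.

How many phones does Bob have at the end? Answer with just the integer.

Answer: 1

Derivation:
Tracking counts step by step:
Start: Grace=2, Ivan=1, Bob=1, Quinn=2
Event 1 (Ivan +2): Ivan: 1 -> 3. State: Grace=2, Ivan=3, Bob=1, Quinn=2
Event 2 (Bob +4): Bob: 1 -> 5. State: Grace=2, Ivan=3, Bob=5, Quinn=2
Event 3 (Grace -> Ivan, 1): Grace: 2 -> 1, Ivan: 3 -> 4. State: Grace=1, Ivan=4, Bob=5, Quinn=2
Event 4 (Bob -3): Bob: 5 -> 2. State: Grace=1, Ivan=4, Bob=2, Quinn=2
Event 5 (Bob -> Grace, 1): Bob: 2 -> 1, Grace: 1 -> 2. State: Grace=2, Ivan=4, Bob=1, Quinn=2

Bob's final count: 1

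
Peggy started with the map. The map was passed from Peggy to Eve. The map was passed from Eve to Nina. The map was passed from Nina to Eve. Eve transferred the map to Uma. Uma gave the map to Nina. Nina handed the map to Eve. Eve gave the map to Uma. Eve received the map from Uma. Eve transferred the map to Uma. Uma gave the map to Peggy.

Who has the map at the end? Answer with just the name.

Tracking the map through each event:
Start: Peggy has the map.
After event 1: Eve has the map.
After event 2: Nina has the map.
After event 3: Eve has the map.
After event 4: Uma has the map.
After event 5: Nina has the map.
After event 6: Eve has the map.
After event 7: Uma has the map.
After event 8: Eve has the map.
After event 9: Uma has the map.
After event 10: Peggy has the map.

Answer: Peggy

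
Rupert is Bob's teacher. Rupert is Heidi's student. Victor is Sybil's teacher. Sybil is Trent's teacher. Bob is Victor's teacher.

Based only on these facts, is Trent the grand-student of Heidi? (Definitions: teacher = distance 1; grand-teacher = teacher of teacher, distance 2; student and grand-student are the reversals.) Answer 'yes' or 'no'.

Reconstructing the teacher chain from the given facts:
  Heidi -> Rupert -> Bob -> Victor -> Sybil -> Trent
(each arrow means 'teacher of the next')
Positions in the chain (0 = top):
  position of Heidi: 0
  position of Rupert: 1
  position of Bob: 2
  position of Victor: 3
  position of Sybil: 4
  position of Trent: 5

Trent is at position 5, Heidi is at position 0; signed distance (j - i) = -5.
'grand-student' requires j - i = -2. Actual distance is -5, so the relation does NOT hold.

Answer: no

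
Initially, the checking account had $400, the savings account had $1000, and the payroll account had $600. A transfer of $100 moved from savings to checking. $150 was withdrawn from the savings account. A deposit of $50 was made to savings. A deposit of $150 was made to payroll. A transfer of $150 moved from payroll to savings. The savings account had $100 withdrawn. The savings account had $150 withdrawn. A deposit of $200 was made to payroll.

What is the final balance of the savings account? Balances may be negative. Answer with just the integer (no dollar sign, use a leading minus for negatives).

Answer: 700

Derivation:
Tracking account balances step by step:
Start: checking=400, savings=1000, payroll=600
Event 1 (transfer 100 savings -> checking): savings: 1000 - 100 = 900, checking: 400 + 100 = 500. Balances: checking=500, savings=900, payroll=600
Event 2 (withdraw 150 from savings): savings: 900 - 150 = 750. Balances: checking=500, savings=750, payroll=600
Event 3 (deposit 50 to savings): savings: 750 + 50 = 800. Balances: checking=500, savings=800, payroll=600
Event 4 (deposit 150 to payroll): payroll: 600 + 150 = 750. Balances: checking=500, savings=800, payroll=750
Event 5 (transfer 150 payroll -> savings): payroll: 750 - 150 = 600, savings: 800 + 150 = 950. Balances: checking=500, savings=950, payroll=600
Event 6 (withdraw 100 from savings): savings: 950 - 100 = 850. Balances: checking=500, savings=850, payroll=600
Event 7 (withdraw 150 from savings): savings: 850 - 150 = 700. Balances: checking=500, savings=700, payroll=600
Event 8 (deposit 200 to payroll): payroll: 600 + 200 = 800. Balances: checking=500, savings=700, payroll=800

Final balance of savings: 700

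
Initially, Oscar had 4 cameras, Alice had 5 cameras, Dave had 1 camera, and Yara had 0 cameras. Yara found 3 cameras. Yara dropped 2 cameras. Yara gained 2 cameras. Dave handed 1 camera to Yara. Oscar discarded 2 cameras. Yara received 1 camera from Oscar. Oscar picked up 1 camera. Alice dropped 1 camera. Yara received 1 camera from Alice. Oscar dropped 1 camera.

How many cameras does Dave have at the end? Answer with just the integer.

Answer: 0

Derivation:
Tracking counts step by step:
Start: Oscar=4, Alice=5, Dave=1, Yara=0
Event 1 (Yara +3): Yara: 0 -> 3. State: Oscar=4, Alice=5, Dave=1, Yara=3
Event 2 (Yara -2): Yara: 3 -> 1. State: Oscar=4, Alice=5, Dave=1, Yara=1
Event 3 (Yara +2): Yara: 1 -> 3. State: Oscar=4, Alice=5, Dave=1, Yara=3
Event 4 (Dave -> Yara, 1): Dave: 1 -> 0, Yara: 3 -> 4. State: Oscar=4, Alice=5, Dave=0, Yara=4
Event 5 (Oscar -2): Oscar: 4 -> 2. State: Oscar=2, Alice=5, Dave=0, Yara=4
Event 6 (Oscar -> Yara, 1): Oscar: 2 -> 1, Yara: 4 -> 5. State: Oscar=1, Alice=5, Dave=0, Yara=5
Event 7 (Oscar +1): Oscar: 1 -> 2. State: Oscar=2, Alice=5, Dave=0, Yara=5
Event 8 (Alice -1): Alice: 5 -> 4. State: Oscar=2, Alice=4, Dave=0, Yara=5
Event 9 (Alice -> Yara, 1): Alice: 4 -> 3, Yara: 5 -> 6. State: Oscar=2, Alice=3, Dave=0, Yara=6
Event 10 (Oscar -1): Oscar: 2 -> 1. State: Oscar=1, Alice=3, Dave=0, Yara=6

Dave's final count: 0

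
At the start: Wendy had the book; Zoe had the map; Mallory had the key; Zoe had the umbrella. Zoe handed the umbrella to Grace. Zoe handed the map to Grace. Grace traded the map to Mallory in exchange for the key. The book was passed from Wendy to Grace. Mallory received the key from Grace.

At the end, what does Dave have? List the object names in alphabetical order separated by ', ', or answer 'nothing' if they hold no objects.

Tracking all object holders:
Start: book:Wendy, map:Zoe, key:Mallory, umbrella:Zoe
Event 1 (give umbrella: Zoe -> Grace). State: book:Wendy, map:Zoe, key:Mallory, umbrella:Grace
Event 2 (give map: Zoe -> Grace). State: book:Wendy, map:Grace, key:Mallory, umbrella:Grace
Event 3 (swap map<->key: now map:Mallory, key:Grace). State: book:Wendy, map:Mallory, key:Grace, umbrella:Grace
Event 4 (give book: Wendy -> Grace). State: book:Grace, map:Mallory, key:Grace, umbrella:Grace
Event 5 (give key: Grace -> Mallory). State: book:Grace, map:Mallory, key:Mallory, umbrella:Grace

Final state: book:Grace, map:Mallory, key:Mallory, umbrella:Grace
Dave holds: (nothing).

Answer: nothing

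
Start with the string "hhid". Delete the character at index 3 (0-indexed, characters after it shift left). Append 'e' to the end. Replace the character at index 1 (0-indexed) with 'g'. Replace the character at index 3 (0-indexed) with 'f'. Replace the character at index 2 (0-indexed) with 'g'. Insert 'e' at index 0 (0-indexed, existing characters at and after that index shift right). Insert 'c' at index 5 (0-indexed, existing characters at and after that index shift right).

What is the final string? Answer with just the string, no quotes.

Applying each edit step by step:
Start: "hhid"
Op 1 (delete idx 3 = 'd'): "hhid" -> "hhi"
Op 2 (append 'e'): "hhi" -> "hhie"
Op 3 (replace idx 1: 'h' -> 'g'): "hhie" -> "hgie"
Op 4 (replace idx 3: 'e' -> 'f'): "hgie" -> "hgif"
Op 5 (replace idx 2: 'i' -> 'g'): "hgif" -> "hggf"
Op 6 (insert 'e' at idx 0): "hggf" -> "ehggf"
Op 7 (insert 'c' at idx 5): "ehggf" -> "ehggfc"

Answer: ehggfc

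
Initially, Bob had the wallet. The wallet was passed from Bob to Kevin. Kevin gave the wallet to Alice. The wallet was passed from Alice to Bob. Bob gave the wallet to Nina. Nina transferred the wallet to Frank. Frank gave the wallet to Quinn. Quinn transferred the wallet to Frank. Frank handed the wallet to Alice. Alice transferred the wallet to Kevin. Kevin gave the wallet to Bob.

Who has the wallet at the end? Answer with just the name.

Tracking the wallet through each event:
Start: Bob has the wallet.
After event 1: Kevin has the wallet.
After event 2: Alice has the wallet.
After event 3: Bob has the wallet.
After event 4: Nina has the wallet.
After event 5: Frank has the wallet.
After event 6: Quinn has the wallet.
After event 7: Frank has the wallet.
After event 8: Alice has the wallet.
After event 9: Kevin has the wallet.
After event 10: Bob has the wallet.

Answer: Bob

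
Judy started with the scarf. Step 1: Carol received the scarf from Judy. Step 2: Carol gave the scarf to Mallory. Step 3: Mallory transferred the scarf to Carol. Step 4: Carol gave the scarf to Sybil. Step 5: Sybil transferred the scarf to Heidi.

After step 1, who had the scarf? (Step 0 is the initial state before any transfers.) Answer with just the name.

Tracking the scarf holder through step 1:
After step 0 (start): Judy
After step 1: Carol

At step 1, the holder is Carol.

Answer: Carol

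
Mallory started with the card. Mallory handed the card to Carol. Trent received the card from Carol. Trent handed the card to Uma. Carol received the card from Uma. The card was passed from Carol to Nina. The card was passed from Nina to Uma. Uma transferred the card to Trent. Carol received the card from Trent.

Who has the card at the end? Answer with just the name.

Tracking the card through each event:
Start: Mallory has the card.
After event 1: Carol has the card.
After event 2: Trent has the card.
After event 3: Uma has the card.
After event 4: Carol has the card.
After event 5: Nina has the card.
After event 6: Uma has the card.
After event 7: Trent has the card.
After event 8: Carol has the card.

Answer: Carol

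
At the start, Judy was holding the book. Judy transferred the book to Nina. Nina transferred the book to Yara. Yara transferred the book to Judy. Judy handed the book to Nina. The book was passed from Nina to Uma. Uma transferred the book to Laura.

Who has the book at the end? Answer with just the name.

Tracking the book through each event:
Start: Judy has the book.
After event 1: Nina has the book.
After event 2: Yara has the book.
After event 3: Judy has the book.
After event 4: Nina has the book.
After event 5: Uma has the book.
After event 6: Laura has the book.

Answer: Laura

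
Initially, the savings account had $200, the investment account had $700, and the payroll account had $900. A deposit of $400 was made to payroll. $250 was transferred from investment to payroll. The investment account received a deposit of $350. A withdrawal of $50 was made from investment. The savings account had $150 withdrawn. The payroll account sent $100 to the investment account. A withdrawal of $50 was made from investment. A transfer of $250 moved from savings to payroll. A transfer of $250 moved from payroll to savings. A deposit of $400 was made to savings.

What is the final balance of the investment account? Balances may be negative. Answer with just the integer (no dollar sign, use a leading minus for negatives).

Tracking account balances step by step:
Start: savings=200, investment=700, payroll=900
Event 1 (deposit 400 to payroll): payroll: 900 + 400 = 1300. Balances: savings=200, investment=700, payroll=1300
Event 2 (transfer 250 investment -> payroll): investment: 700 - 250 = 450, payroll: 1300 + 250 = 1550. Balances: savings=200, investment=450, payroll=1550
Event 3 (deposit 350 to investment): investment: 450 + 350 = 800. Balances: savings=200, investment=800, payroll=1550
Event 4 (withdraw 50 from investment): investment: 800 - 50 = 750. Balances: savings=200, investment=750, payroll=1550
Event 5 (withdraw 150 from savings): savings: 200 - 150 = 50. Balances: savings=50, investment=750, payroll=1550
Event 6 (transfer 100 payroll -> investment): payroll: 1550 - 100 = 1450, investment: 750 + 100 = 850. Balances: savings=50, investment=850, payroll=1450
Event 7 (withdraw 50 from investment): investment: 850 - 50 = 800. Balances: savings=50, investment=800, payroll=1450
Event 8 (transfer 250 savings -> payroll): savings: 50 - 250 = -200, payroll: 1450 + 250 = 1700. Balances: savings=-200, investment=800, payroll=1700
Event 9 (transfer 250 payroll -> savings): payroll: 1700 - 250 = 1450, savings: -200 + 250 = 50. Balances: savings=50, investment=800, payroll=1450
Event 10 (deposit 400 to savings): savings: 50 + 400 = 450. Balances: savings=450, investment=800, payroll=1450

Final balance of investment: 800

Answer: 800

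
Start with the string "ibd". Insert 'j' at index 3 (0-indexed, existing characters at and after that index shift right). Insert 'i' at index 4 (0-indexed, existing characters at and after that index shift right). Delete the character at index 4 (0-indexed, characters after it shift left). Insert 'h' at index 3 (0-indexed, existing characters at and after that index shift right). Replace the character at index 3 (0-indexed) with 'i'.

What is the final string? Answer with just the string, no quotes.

Answer: ibdij

Derivation:
Applying each edit step by step:
Start: "ibd"
Op 1 (insert 'j' at idx 3): "ibd" -> "ibdj"
Op 2 (insert 'i' at idx 4): "ibdj" -> "ibdji"
Op 3 (delete idx 4 = 'i'): "ibdji" -> "ibdj"
Op 4 (insert 'h' at idx 3): "ibdj" -> "ibdhj"
Op 5 (replace idx 3: 'h' -> 'i'): "ibdhj" -> "ibdij"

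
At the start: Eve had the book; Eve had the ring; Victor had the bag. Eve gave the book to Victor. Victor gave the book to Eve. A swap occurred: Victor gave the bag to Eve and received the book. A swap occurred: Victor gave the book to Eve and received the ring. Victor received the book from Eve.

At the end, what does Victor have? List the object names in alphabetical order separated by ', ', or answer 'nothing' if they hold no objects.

Answer: book, ring

Derivation:
Tracking all object holders:
Start: book:Eve, ring:Eve, bag:Victor
Event 1 (give book: Eve -> Victor). State: book:Victor, ring:Eve, bag:Victor
Event 2 (give book: Victor -> Eve). State: book:Eve, ring:Eve, bag:Victor
Event 3 (swap bag<->book: now bag:Eve, book:Victor). State: book:Victor, ring:Eve, bag:Eve
Event 4 (swap book<->ring: now book:Eve, ring:Victor). State: book:Eve, ring:Victor, bag:Eve
Event 5 (give book: Eve -> Victor). State: book:Victor, ring:Victor, bag:Eve

Final state: book:Victor, ring:Victor, bag:Eve
Victor holds: book, ring.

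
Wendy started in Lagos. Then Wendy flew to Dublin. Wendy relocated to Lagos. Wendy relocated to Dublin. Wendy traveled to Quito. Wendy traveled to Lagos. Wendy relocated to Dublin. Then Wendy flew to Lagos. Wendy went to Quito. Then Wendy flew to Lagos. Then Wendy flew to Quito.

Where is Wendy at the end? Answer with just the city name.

Answer: Quito

Derivation:
Tracking Wendy's location:
Start: Wendy is in Lagos.
After move 1: Lagos -> Dublin. Wendy is in Dublin.
After move 2: Dublin -> Lagos. Wendy is in Lagos.
After move 3: Lagos -> Dublin. Wendy is in Dublin.
After move 4: Dublin -> Quito. Wendy is in Quito.
After move 5: Quito -> Lagos. Wendy is in Lagos.
After move 6: Lagos -> Dublin. Wendy is in Dublin.
After move 7: Dublin -> Lagos. Wendy is in Lagos.
After move 8: Lagos -> Quito. Wendy is in Quito.
After move 9: Quito -> Lagos. Wendy is in Lagos.
After move 10: Lagos -> Quito. Wendy is in Quito.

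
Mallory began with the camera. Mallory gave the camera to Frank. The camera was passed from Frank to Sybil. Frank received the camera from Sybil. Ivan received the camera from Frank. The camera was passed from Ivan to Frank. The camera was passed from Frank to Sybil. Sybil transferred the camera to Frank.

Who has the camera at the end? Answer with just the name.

Tracking the camera through each event:
Start: Mallory has the camera.
After event 1: Frank has the camera.
After event 2: Sybil has the camera.
After event 3: Frank has the camera.
After event 4: Ivan has the camera.
After event 5: Frank has the camera.
After event 6: Sybil has the camera.
After event 7: Frank has the camera.

Answer: Frank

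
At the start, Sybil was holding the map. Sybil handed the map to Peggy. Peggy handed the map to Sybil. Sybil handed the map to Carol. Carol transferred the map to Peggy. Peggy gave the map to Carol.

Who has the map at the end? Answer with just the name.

Answer: Carol

Derivation:
Tracking the map through each event:
Start: Sybil has the map.
After event 1: Peggy has the map.
After event 2: Sybil has the map.
After event 3: Carol has the map.
After event 4: Peggy has the map.
After event 5: Carol has the map.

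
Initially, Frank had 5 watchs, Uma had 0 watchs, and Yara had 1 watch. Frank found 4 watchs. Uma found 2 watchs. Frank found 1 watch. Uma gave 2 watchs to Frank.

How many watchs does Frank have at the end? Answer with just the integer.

Answer: 12

Derivation:
Tracking counts step by step:
Start: Frank=5, Uma=0, Yara=1
Event 1 (Frank +4): Frank: 5 -> 9. State: Frank=9, Uma=0, Yara=1
Event 2 (Uma +2): Uma: 0 -> 2. State: Frank=9, Uma=2, Yara=1
Event 3 (Frank +1): Frank: 9 -> 10. State: Frank=10, Uma=2, Yara=1
Event 4 (Uma -> Frank, 2): Uma: 2 -> 0, Frank: 10 -> 12. State: Frank=12, Uma=0, Yara=1

Frank's final count: 12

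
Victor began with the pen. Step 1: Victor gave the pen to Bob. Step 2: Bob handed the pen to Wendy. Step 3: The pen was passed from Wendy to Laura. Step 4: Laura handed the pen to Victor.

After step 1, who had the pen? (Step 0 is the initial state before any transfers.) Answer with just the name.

Tracking the pen holder through step 1:
After step 0 (start): Victor
After step 1: Bob

At step 1, the holder is Bob.

Answer: Bob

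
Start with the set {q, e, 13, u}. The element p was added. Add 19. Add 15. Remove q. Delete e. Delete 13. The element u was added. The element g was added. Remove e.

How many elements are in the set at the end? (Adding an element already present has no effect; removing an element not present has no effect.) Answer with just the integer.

Answer: 5

Derivation:
Tracking the set through each operation:
Start: {13, e, q, u}
Event 1 (add p): added. Set: {13, e, p, q, u}
Event 2 (add 19): added. Set: {13, 19, e, p, q, u}
Event 3 (add 15): added. Set: {13, 15, 19, e, p, q, u}
Event 4 (remove q): removed. Set: {13, 15, 19, e, p, u}
Event 5 (remove e): removed. Set: {13, 15, 19, p, u}
Event 6 (remove 13): removed. Set: {15, 19, p, u}
Event 7 (add u): already present, no change. Set: {15, 19, p, u}
Event 8 (add g): added. Set: {15, 19, g, p, u}
Event 9 (remove e): not present, no change. Set: {15, 19, g, p, u}

Final set: {15, 19, g, p, u} (size 5)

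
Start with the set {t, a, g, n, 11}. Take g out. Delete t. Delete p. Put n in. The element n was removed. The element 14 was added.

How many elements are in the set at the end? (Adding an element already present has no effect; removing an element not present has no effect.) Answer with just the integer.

Answer: 3

Derivation:
Tracking the set through each operation:
Start: {11, a, g, n, t}
Event 1 (remove g): removed. Set: {11, a, n, t}
Event 2 (remove t): removed. Set: {11, a, n}
Event 3 (remove p): not present, no change. Set: {11, a, n}
Event 4 (add n): already present, no change. Set: {11, a, n}
Event 5 (remove n): removed. Set: {11, a}
Event 6 (add 14): added. Set: {11, 14, a}

Final set: {11, 14, a} (size 3)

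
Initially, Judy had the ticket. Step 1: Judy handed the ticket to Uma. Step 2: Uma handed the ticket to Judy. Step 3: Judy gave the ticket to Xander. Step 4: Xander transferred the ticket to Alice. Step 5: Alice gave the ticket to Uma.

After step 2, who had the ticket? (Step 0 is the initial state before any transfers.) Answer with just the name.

Answer: Judy

Derivation:
Tracking the ticket holder through step 2:
After step 0 (start): Judy
After step 1: Uma
After step 2: Judy

At step 2, the holder is Judy.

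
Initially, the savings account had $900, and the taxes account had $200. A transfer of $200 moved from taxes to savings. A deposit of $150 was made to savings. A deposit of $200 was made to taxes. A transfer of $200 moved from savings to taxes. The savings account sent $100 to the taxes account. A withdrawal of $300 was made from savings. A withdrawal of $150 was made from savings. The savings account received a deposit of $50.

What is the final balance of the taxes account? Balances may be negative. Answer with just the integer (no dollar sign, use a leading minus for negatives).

Answer: 500

Derivation:
Tracking account balances step by step:
Start: savings=900, taxes=200
Event 1 (transfer 200 taxes -> savings): taxes: 200 - 200 = 0, savings: 900 + 200 = 1100. Balances: savings=1100, taxes=0
Event 2 (deposit 150 to savings): savings: 1100 + 150 = 1250. Balances: savings=1250, taxes=0
Event 3 (deposit 200 to taxes): taxes: 0 + 200 = 200. Balances: savings=1250, taxes=200
Event 4 (transfer 200 savings -> taxes): savings: 1250 - 200 = 1050, taxes: 200 + 200 = 400. Balances: savings=1050, taxes=400
Event 5 (transfer 100 savings -> taxes): savings: 1050 - 100 = 950, taxes: 400 + 100 = 500. Balances: savings=950, taxes=500
Event 6 (withdraw 300 from savings): savings: 950 - 300 = 650. Balances: savings=650, taxes=500
Event 7 (withdraw 150 from savings): savings: 650 - 150 = 500. Balances: savings=500, taxes=500
Event 8 (deposit 50 to savings): savings: 500 + 50 = 550. Balances: savings=550, taxes=500

Final balance of taxes: 500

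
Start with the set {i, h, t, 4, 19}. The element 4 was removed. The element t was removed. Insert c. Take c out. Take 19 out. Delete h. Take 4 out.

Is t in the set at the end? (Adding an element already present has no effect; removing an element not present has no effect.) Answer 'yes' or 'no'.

Tracking the set through each operation:
Start: {19, 4, h, i, t}
Event 1 (remove 4): removed. Set: {19, h, i, t}
Event 2 (remove t): removed. Set: {19, h, i}
Event 3 (add c): added. Set: {19, c, h, i}
Event 4 (remove c): removed. Set: {19, h, i}
Event 5 (remove 19): removed. Set: {h, i}
Event 6 (remove h): removed. Set: {i}
Event 7 (remove 4): not present, no change. Set: {i}

Final set: {i} (size 1)
t is NOT in the final set.

Answer: no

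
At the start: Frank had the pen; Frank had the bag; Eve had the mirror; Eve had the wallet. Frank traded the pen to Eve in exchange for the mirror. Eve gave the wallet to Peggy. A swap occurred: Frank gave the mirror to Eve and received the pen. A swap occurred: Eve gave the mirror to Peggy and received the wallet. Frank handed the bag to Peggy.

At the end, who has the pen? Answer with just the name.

Tracking all object holders:
Start: pen:Frank, bag:Frank, mirror:Eve, wallet:Eve
Event 1 (swap pen<->mirror: now pen:Eve, mirror:Frank). State: pen:Eve, bag:Frank, mirror:Frank, wallet:Eve
Event 2 (give wallet: Eve -> Peggy). State: pen:Eve, bag:Frank, mirror:Frank, wallet:Peggy
Event 3 (swap mirror<->pen: now mirror:Eve, pen:Frank). State: pen:Frank, bag:Frank, mirror:Eve, wallet:Peggy
Event 4 (swap mirror<->wallet: now mirror:Peggy, wallet:Eve). State: pen:Frank, bag:Frank, mirror:Peggy, wallet:Eve
Event 5 (give bag: Frank -> Peggy). State: pen:Frank, bag:Peggy, mirror:Peggy, wallet:Eve

Final state: pen:Frank, bag:Peggy, mirror:Peggy, wallet:Eve
The pen is held by Frank.

Answer: Frank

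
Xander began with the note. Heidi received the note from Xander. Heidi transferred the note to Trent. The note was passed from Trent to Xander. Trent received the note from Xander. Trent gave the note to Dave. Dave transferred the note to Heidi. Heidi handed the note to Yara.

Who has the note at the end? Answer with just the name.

Answer: Yara

Derivation:
Tracking the note through each event:
Start: Xander has the note.
After event 1: Heidi has the note.
After event 2: Trent has the note.
After event 3: Xander has the note.
After event 4: Trent has the note.
After event 5: Dave has the note.
After event 6: Heidi has the note.
After event 7: Yara has the note.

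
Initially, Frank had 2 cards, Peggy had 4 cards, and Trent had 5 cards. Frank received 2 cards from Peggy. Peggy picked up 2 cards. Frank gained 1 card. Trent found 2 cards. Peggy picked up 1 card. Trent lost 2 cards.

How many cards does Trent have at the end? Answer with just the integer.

Answer: 5

Derivation:
Tracking counts step by step:
Start: Frank=2, Peggy=4, Trent=5
Event 1 (Peggy -> Frank, 2): Peggy: 4 -> 2, Frank: 2 -> 4. State: Frank=4, Peggy=2, Trent=5
Event 2 (Peggy +2): Peggy: 2 -> 4. State: Frank=4, Peggy=4, Trent=5
Event 3 (Frank +1): Frank: 4 -> 5. State: Frank=5, Peggy=4, Trent=5
Event 4 (Trent +2): Trent: 5 -> 7. State: Frank=5, Peggy=4, Trent=7
Event 5 (Peggy +1): Peggy: 4 -> 5. State: Frank=5, Peggy=5, Trent=7
Event 6 (Trent -2): Trent: 7 -> 5. State: Frank=5, Peggy=5, Trent=5

Trent's final count: 5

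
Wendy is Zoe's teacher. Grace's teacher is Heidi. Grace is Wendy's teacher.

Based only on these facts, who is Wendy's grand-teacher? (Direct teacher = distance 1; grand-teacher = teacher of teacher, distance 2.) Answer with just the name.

Answer: Heidi

Derivation:
Reconstructing the teacher chain from the given facts:
  Heidi -> Grace -> Wendy -> Zoe
(each arrow means 'teacher of the next')
Positions in the chain (0 = top):
  position of Heidi: 0
  position of Grace: 1
  position of Wendy: 2
  position of Zoe: 3

Wendy is at position 2; the grand-teacher is 2 steps up the chain, i.e. position 0: Heidi.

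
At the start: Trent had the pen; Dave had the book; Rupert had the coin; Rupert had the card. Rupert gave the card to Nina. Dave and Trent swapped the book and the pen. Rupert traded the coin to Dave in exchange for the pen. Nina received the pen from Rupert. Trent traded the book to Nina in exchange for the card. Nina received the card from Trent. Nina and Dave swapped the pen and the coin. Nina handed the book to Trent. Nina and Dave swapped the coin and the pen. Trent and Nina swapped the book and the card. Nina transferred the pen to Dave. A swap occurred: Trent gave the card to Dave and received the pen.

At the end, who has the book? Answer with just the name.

Tracking all object holders:
Start: pen:Trent, book:Dave, coin:Rupert, card:Rupert
Event 1 (give card: Rupert -> Nina). State: pen:Trent, book:Dave, coin:Rupert, card:Nina
Event 2 (swap book<->pen: now book:Trent, pen:Dave). State: pen:Dave, book:Trent, coin:Rupert, card:Nina
Event 3 (swap coin<->pen: now coin:Dave, pen:Rupert). State: pen:Rupert, book:Trent, coin:Dave, card:Nina
Event 4 (give pen: Rupert -> Nina). State: pen:Nina, book:Trent, coin:Dave, card:Nina
Event 5 (swap book<->card: now book:Nina, card:Trent). State: pen:Nina, book:Nina, coin:Dave, card:Trent
Event 6 (give card: Trent -> Nina). State: pen:Nina, book:Nina, coin:Dave, card:Nina
Event 7 (swap pen<->coin: now pen:Dave, coin:Nina). State: pen:Dave, book:Nina, coin:Nina, card:Nina
Event 8 (give book: Nina -> Trent). State: pen:Dave, book:Trent, coin:Nina, card:Nina
Event 9 (swap coin<->pen: now coin:Dave, pen:Nina). State: pen:Nina, book:Trent, coin:Dave, card:Nina
Event 10 (swap book<->card: now book:Nina, card:Trent). State: pen:Nina, book:Nina, coin:Dave, card:Trent
Event 11 (give pen: Nina -> Dave). State: pen:Dave, book:Nina, coin:Dave, card:Trent
Event 12 (swap card<->pen: now card:Dave, pen:Trent). State: pen:Trent, book:Nina, coin:Dave, card:Dave

Final state: pen:Trent, book:Nina, coin:Dave, card:Dave
The book is held by Nina.

Answer: Nina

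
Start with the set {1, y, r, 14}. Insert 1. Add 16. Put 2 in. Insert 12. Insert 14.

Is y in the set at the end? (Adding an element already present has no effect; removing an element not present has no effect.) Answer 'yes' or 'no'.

Answer: yes

Derivation:
Tracking the set through each operation:
Start: {1, 14, r, y}
Event 1 (add 1): already present, no change. Set: {1, 14, r, y}
Event 2 (add 16): added. Set: {1, 14, 16, r, y}
Event 3 (add 2): added. Set: {1, 14, 16, 2, r, y}
Event 4 (add 12): added. Set: {1, 12, 14, 16, 2, r, y}
Event 5 (add 14): already present, no change. Set: {1, 12, 14, 16, 2, r, y}

Final set: {1, 12, 14, 16, 2, r, y} (size 7)
y is in the final set.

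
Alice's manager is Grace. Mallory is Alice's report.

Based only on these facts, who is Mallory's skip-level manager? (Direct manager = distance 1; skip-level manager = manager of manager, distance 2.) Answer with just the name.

Reconstructing the manager chain from the given facts:
  Grace -> Alice -> Mallory
(each arrow means 'manager of the next')
Positions in the chain (0 = top):
  position of Grace: 0
  position of Alice: 1
  position of Mallory: 2

Mallory is at position 2; the skip-level manager is 2 steps up the chain, i.e. position 0: Grace.

Answer: Grace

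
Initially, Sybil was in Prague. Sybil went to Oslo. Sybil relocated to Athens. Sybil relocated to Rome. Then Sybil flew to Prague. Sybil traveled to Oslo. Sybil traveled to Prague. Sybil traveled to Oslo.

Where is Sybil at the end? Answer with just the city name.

Tracking Sybil's location:
Start: Sybil is in Prague.
After move 1: Prague -> Oslo. Sybil is in Oslo.
After move 2: Oslo -> Athens. Sybil is in Athens.
After move 3: Athens -> Rome. Sybil is in Rome.
After move 4: Rome -> Prague. Sybil is in Prague.
After move 5: Prague -> Oslo. Sybil is in Oslo.
After move 6: Oslo -> Prague. Sybil is in Prague.
After move 7: Prague -> Oslo. Sybil is in Oslo.

Answer: Oslo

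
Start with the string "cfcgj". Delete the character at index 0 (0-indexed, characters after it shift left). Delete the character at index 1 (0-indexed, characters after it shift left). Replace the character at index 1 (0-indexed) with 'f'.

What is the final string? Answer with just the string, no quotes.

Applying each edit step by step:
Start: "cfcgj"
Op 1 (delete idx 0 = 'c'): "cfcgj" -> "fcgj"
Op 2 (delete idx 1 = 'c'): "fcgj" -> "fgj"
Op 3 (replace idx 1: 'g' -> 'f'): "fgj" -> "ffj"

Answer: ffj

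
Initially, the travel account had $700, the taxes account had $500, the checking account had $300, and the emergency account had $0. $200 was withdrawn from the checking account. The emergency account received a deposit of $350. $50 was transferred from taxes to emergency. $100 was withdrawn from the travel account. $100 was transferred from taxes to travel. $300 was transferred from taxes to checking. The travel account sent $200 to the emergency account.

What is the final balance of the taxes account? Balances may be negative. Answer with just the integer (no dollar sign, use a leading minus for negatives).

Answer: 50

Derivation:
Tracking account balances step by step:
Start: travel=700, taxes=500, checking=300, emergency=0
Event 1 (withdraw 200 from checking): checking: 300 - 200 = 100. Balances: travel=700, taxes=500, checking=100, emergency=0
Event 2 (deposit 350 to emergency): emergency: 0 + 350 = 350. Balances: travel=700, taxes=500, checking=100, emergency=350
Event 3 (transfer 50 taxes -> emergency): taxes: 500 - 50 = 450, emergency: 350 + 50 = 400. Balances: travel=700, taxes=450, checking=100, emergency=400
Event 4 (withdraw 100 from travel): travel: 700 - 100 = 600. Balances: travel=600, taxes=450, checking=100, emergency=400
Event 5 (transfer 100 taxes -> travel): taxes: 450 - 100 = 350, travel: 600 + 100 = 700. Balances: travel=700, taxes=350, checking=100, emergency=400
Event 6 (transfer 300 taxes -> checking): taxes: 350 - 300 = 50, checking: 100 + 300 = 400. Balances: travel=700, taxes=50, checking=400, emergency=400
Event 7 (transfer 200 travel -> emergency): travel: 700 - 200 = 500, emergency: 400 + 200 = 600. Balances: travel=500, taxes=50, checking=400, emergency=600

Final balance of taxes: 50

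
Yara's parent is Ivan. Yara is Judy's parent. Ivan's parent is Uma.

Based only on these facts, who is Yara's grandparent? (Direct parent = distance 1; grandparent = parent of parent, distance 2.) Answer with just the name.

Reconstructing the parent chain from the given facts:
  Uma -> Ivan -> Yara -> Judy
(each arrow means 'parent of the next')
Positions in the chain (0 = top):
  position of Uma: 0
  position of Ivan: 1
  position of Yara: 2
  position of Judy: 3

Yara is at position 2; the grandparent is 2 steps up the chain, i.e. position 0: Uma.

Answer: Uma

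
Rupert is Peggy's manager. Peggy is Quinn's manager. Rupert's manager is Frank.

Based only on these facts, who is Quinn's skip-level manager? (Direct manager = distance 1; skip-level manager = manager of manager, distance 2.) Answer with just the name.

Answer: Rupert

Derivation:
Reconstructing the manager chain from the given facts:
  Frank -> Rupert -> Peggy -> Quinn
(each arrow means 'manager of the next')
Positions in the chain (0 = top):
  position of Frank: 0
  position of Rupert: 1
  position of Peggy: 2
  position of Quinn: 3

Quinn is at position 3; the skip-level manager is 2 steps up the chain, i.e. position 1: Rupert.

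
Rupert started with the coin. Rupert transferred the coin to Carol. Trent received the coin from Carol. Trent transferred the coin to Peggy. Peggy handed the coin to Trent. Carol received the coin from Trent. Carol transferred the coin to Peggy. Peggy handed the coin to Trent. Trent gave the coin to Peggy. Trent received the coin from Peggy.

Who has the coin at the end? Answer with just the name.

Tracking the coin through each event:
Start: Rupert has the coin.
After event 1: Carol has the coin.
After event 2: Trent has the coin.
After event 3: Peggy has the coin.
After event 4: Trent has the coin.
After event 5: Carol has the coin.
After event 6: Peggy has the coin.
After event 7: Trent has the coin.
After event 8: Peggy has the coin.
After event 9: Trent has the coin.

Answer: Trent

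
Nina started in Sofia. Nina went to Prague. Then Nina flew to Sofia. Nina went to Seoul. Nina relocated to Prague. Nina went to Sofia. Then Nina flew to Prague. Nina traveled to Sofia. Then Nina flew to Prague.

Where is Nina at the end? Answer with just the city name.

Tracking Nina's location:
Start: Nina is in Sofia.
After move 1: Sofia -> Prague. Nina is in Prague.
After move 2: Prague -> Sofia. Nina is in Sofia.
After move 3: Sofia -> Seoul. Nina is in Seoul.
After move 4: Seoul -> Prague. Nina is in Prague.
After move 5: Prague -> Sofia. Nina is in Sofia.
After move 6: Sofia -> Prague. Nina is in Prague.
After move 7: Prague -> Sofia. Nina is in Sofia.
After move 8: Sofia -> Prague. Nina is in Prague.

Answer: Prague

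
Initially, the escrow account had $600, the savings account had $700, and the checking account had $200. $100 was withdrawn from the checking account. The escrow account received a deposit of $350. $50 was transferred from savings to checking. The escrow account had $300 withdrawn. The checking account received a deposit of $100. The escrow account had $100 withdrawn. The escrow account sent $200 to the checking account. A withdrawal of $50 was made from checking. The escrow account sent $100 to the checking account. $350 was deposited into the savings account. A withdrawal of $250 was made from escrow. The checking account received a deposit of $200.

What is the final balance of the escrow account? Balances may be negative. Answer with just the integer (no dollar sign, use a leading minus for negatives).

Answer: 0

Derivation:
Tracking account balances step by step:
Start: escrow=600, savings=700, checking=200
Event 1 (withdraw 100 from checking): checking: 200 - 100 = 100. Balances: escrow=600, savings=700, checking=100
Event 2 (deposit 350 to escrow): escrow: 600 + 350 = 950. Balances: escrow=950, savings=700, checking=100
Event 3 (transfer 50 savings -> checking): savings: 700 - 50 = 650, checking: 100 + 50 = 150. Balances: escrow=950, savings=650, checking=150
Event 4 (withdraw 300 from escrow): escrow: 950 - 300 = 650. Balances: escrow=650, savings=650, checking=150
Event 5 (deposit 100 to checking): checking: 150 + 100 = 250. Balances: escrow=650, savings=650, checking=250
Event 6 (withdraw 100 from escrow): escrow: 650 - 100 = 550. Balances: escrow=550, savings=650, checking=250
Event 7 (transfer 200 escrow -> checking): escrow: 550 - 200 = 350, checking: 250 + 200 = 450. Balances: escrow=350, savings=650, checking=450
Event 8 (withdraw 50 from checking): checking: 450 - 50 = 400. Balances: escrow=350, savings=650, checking=400
Event 9 (transfer 100 escrow -> checking): escrow: 350 - 100 = 250, checking: 400 + 100 = 500. Balances: escrow=250, savings=650, checking=500
Event 10 (deposit 350 to savings): savings: 650 + 350 = 1000. Balances: escrow=250, savings=1000, checking=500
Event 11 (withdraw 250 from escrow): escrow: 250 - 250 = 0. Balances: escrow=0, savings=1000, checking=500
Event 12 (deposit 200 to checking): checking: 500 + 200 = 700. Balances: escrow=0, savings=1000, checking=700

Final balance of escrow: 0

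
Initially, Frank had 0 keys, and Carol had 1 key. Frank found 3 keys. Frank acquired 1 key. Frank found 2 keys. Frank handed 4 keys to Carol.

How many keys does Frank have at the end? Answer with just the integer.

Answer: 2

Derivation:
Tracking counts step by step:
Start: Frank=0, Carol=1
Event 1 (Frank +3): Frank: 0 -> 3. State: Frank=3, Carol=1
Event 2 (Frank +1): Frank: 3 -> 4. State: Frank=4, Carol=1
Event 3 (Frank +2): Frank: 4 -> 6. State: Frank=6, Carol=1
Event 4 (Frank -> Carol, 4): Frank: 6 -> 2, Carol: 1 -> 5. State: Frank=2, Carol=5

Frank's final count: 2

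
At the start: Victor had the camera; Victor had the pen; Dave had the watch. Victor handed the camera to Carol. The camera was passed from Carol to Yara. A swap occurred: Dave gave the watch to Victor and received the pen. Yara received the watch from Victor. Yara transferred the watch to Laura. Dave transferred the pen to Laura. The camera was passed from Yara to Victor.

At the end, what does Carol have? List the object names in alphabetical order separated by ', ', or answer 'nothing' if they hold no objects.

Tracking all object holders:
Start: camera:Victor, pen:Victor, watch:Dave
Event 1 (give camera: Victor -> Carol). State: camera:Carol, pen:Victor, watch:Dave
Event 2 (give camera: Carol -> Yara). State: camera:Yara, pen:Victor, watch:Dave
Event 3 (swap watch<->pen: now watch:Victor, pen:Dave). State: camera:Yara, pen:Dave, watch:Victor
Event 4 (give watch: Victor -> Yara). State: camera:Yara, pen:Dave, watch:Yara
Event 5 (give watch: Yara -> Laura). State: camera:Yara, pen:Dave, watch:Laura
Event 6 (give pen: Dave -> Laura). State: camera:Yara, pen:Laura, watch:Laura
Event 7 (give camera: Yara -> Victor). State: camera:Victor, pen:Laura, watch:Laura

Final state: camera:Victor, pen:Laura, watch:Laura
Carol holds: (nothing).

Answer: nothing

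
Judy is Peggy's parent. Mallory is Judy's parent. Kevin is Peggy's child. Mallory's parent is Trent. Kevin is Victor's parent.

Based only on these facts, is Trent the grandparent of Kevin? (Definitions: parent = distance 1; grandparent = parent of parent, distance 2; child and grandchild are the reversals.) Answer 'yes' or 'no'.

Reconstructing the parent chain from the given facts:
  Trent -> Mallory -> Judy -> Peggy -> Kevin -> Victor
(each arrow means 'parent of the next')
Positions in the chain (0 = top):
  position of Trent: 0
  position of Mallory: 1
  position of Judy: 2
  position of Peggy: 3
  position of Kevin: 4
  position of Victor: 5

Trent is at position 0, Kevin is at position 4; signed distance (j - i) = 4.
'grandparent' requires j - i = 2. Actual distance is 4, so the relation does NOT hold.

Answer: no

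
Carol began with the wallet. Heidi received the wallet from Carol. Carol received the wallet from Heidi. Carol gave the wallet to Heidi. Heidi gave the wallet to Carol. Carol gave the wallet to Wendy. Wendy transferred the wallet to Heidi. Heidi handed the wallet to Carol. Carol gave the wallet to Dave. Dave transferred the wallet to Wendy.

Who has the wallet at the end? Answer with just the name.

Answer: Wendy

Derivation:
Tracking the wallet through each event:
Start: Carol has the wallet.
After event 1: Heidi has the wallet.
After event 2: Carol has the wallet.
After event 3: Heidi has the wallet.
After event 4: Carol has the wallet.
After event 5: Wendy has the wallet.
After event 6: Heidi has the wallet.
After event 7: Carol has the wallet.
After event 8: Dave has the wallet.
After event 9: Wendy has the wallet.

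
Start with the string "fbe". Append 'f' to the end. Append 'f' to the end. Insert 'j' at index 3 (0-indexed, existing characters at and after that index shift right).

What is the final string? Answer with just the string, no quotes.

Applying each edit step by step:
Start: "fbe"
Op 1 (append 'f'): "fbe" -> "fbef"
Op 2 (append 'f'): "fbef" -> "fbeff"
Op 3 (insert 'j' at idx 3): "fbeff" -> "fbejff"

Answer: fbejff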